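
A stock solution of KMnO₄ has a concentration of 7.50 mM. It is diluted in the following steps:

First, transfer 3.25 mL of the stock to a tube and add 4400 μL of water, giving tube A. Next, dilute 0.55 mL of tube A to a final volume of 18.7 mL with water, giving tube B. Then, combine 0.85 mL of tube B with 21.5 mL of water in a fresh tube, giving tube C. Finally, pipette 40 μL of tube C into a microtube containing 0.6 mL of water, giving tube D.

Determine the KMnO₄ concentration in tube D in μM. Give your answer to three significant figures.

0.223 μM

Step 1: 3.25 mL + 4400 μL = 7.65 mL total → factor 7.65/3.25 = 2.3538
Step 2: 0.55 mL brought to 18.7 mL → factor 18.7/0.55 = 34
Step 3: 0.85 mL + 21.5 mL = 22.35 mL total → factor 22.35/0.85 = 26.294
Step 4: 40 μL + 0.6 mL = 640 μL total → factor 640/40 = 16
Overall dilution factor = 2.3538 × 34 × 26.294 × 16 = 33669
Final = 7.50 mM / 33669 = 0.0002228 mM = 0.223 μM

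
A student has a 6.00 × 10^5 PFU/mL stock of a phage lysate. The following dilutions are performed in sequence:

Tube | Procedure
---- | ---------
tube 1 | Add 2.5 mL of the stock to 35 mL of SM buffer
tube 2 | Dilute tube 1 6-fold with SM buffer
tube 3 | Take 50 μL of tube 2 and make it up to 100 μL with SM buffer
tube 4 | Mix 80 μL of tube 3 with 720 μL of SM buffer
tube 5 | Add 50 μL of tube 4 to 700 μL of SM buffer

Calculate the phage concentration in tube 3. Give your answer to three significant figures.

Step 1: 2.5 mL + 35 mL = 37.5 mL total → factor 37.5/2.5 = 15
Step 2: 6-fold → factor 6
Step 3: 50 μL brought to 100 μL → factor 100/50 = 2
Dilution factor through tube 3 = 15 × 6 × 2 = 180
[tube 3] = 6.00 × 10^5 PFU/mL / 180 = 3.33 × 10^3 PFU/mL

3.33 × 10^3 PFU/mL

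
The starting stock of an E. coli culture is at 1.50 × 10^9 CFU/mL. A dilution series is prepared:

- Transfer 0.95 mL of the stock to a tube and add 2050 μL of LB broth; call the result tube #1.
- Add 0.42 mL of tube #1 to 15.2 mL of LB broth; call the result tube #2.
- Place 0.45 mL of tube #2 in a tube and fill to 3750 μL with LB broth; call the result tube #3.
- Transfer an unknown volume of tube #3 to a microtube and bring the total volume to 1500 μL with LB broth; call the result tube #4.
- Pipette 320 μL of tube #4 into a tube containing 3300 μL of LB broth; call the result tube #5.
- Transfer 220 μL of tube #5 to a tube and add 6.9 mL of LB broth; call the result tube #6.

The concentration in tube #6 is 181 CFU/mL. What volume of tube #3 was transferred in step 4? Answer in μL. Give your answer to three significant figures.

Step 1: 0.95 mL + 2050 μL = 3 mL total → factor 3/0.95 = 3.1579
Step 2: 0.42 mL + 15.2 mL = 15.62 mL total → factor 15.62/0.42 = 37.19
Step 3: 0.45 mL brought to 3750 μL → factor 3.75/0.45 = 8.3333
Step 4: v brought to 1500 μL → factor = 1500 μL/v
Step 5: 320 μL + 3300 μL = 3620 μL total → factor 3620/320 = 11.312
Step 6: 220 μL + 6.9 mL = 7120 μL total → factor 7120/220 = 32.364
Product of known-step factors = 3.5831 × 10^5
Overall factor = 1.50 × 10^9 CFU/mL / (181 CFU/mL) = 8.2873 × 10^6
Step-4 factor = 8.2873 × 10^6 / 3.5831 × 10^5 = 23.129
v = 1500 μL / 23.129 = 64.9 μL

64.9 μL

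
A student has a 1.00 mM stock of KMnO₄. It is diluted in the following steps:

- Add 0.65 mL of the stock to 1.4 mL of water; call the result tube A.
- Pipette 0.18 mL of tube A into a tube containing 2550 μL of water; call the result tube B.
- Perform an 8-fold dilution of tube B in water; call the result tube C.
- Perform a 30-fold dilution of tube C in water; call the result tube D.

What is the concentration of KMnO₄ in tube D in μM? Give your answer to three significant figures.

Step 1: 0.65 mL + 1.4 mL = 2.05 mL total → factor 2.05/0.65 = 3.1538
Step 2: 0.18 mL + 2550 μL = 2.73 mL total → factor 2.73/0.18 = 15.167
Step 3: 8-fold → factor 8
Step 4: 30-fold → factor 30
Overall dilution factor = 3.1538 × 15.167 × 8 × 30 = 11480
Final = 1.00 mM / 11480 = 8.711 × 10^-5 mM = 0.0871 μM

0.0871 μM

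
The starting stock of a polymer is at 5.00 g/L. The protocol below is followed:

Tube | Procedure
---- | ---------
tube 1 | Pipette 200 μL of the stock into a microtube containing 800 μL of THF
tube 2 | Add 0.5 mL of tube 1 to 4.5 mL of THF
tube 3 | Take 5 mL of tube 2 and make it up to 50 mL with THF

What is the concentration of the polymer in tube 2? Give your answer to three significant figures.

0.100 g/L

Step 1: 200 μL + 800 μL = 1000 μL total → factor 1000/200 = 5
Step 2: 0.5 mL + 4.5 mL = 5 mL total → factor 5/0.5 = 10
Dilution factor through tube 2 = 5 × 10 = 50
[tube 2] = 5.00 g/L / 50 = 0.100 g/L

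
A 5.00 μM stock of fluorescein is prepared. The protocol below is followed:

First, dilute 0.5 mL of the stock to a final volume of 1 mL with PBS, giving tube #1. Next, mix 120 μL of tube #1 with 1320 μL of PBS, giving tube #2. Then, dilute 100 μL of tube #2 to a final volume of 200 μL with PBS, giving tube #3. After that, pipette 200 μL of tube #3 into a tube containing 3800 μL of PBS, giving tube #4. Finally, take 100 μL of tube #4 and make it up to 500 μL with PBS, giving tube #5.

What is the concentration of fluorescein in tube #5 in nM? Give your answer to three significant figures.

1.04 nM

Step 1: 0.5 mL brought to 1 mL → factor 1/0.5 = 2
Step 2: 120 μL + 1320 μL = 1440 μL total → factor 1440/120 = 12
Step 3: 100 μL brought to 200 μL → factor 200/100 = 2
Step 4: 200 μL + 3800 μL = 4000 μL total → factor 4000/200 = 20
Step 5: 100 μL brought to 500 μL → factor 500/100 = 5
Dilution factor through tube #5 = 2 × 12 × 2 × 20 × 5 = 4800
[tube #5] = 5.00 μM / 4800 = 0.001042 μM = 1.04 nM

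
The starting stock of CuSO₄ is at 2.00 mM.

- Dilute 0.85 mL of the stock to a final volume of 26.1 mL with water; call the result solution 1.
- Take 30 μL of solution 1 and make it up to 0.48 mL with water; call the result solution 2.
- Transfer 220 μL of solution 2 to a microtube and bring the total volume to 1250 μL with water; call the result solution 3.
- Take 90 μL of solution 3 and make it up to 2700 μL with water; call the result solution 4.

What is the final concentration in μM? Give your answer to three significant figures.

Step 1: 0.85 mL brought to 26.1 mL → factor 26.1/0.85 = 30.706
Step 2: 30 μL brought to 0.48 mL → factor 480/30 = 16
Step 3: 220 μL brought to 1250 μL → factor 1250/220 = 5.6818
Step 4: 90 μL brought to 2700 μL → factor 2700/90 = 30
Overall dilution factor = 30.706 × 16 × 5.6818 × 30 = 83743
Final = 2.00 mM / 83743 = 2.388 × 10^-5 mM = 0.0239 μM

0.0239 μM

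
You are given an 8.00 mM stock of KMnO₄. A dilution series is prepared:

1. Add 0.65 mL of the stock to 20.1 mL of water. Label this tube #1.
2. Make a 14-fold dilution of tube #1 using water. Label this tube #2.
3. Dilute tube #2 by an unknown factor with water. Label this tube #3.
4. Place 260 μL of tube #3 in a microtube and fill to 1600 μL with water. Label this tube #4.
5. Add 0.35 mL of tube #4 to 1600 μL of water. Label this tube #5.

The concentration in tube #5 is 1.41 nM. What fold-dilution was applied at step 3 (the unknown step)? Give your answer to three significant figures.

370-fold

Step 1: 0.65 mL + 20.1 mL = 20.75 mL total → factor 20.75/0.65 = 31.923
Step 2: 14-fold → factor 14
Step 3: unknown factor x
Step 4: 260 μL brought to 1600 μL → factor 1600/260 = 6.1538
Step 5: 0.35 mL + 1600 μL = 1.95 mL total → factor 1.95/0.35 = 5.5714
Product of known-step factors = 15323
Overall factor = 8.00 mM / (1.41 nM) = 5.6738 × 10^6
x = 5.6738 × 10^6 / 15323 = 370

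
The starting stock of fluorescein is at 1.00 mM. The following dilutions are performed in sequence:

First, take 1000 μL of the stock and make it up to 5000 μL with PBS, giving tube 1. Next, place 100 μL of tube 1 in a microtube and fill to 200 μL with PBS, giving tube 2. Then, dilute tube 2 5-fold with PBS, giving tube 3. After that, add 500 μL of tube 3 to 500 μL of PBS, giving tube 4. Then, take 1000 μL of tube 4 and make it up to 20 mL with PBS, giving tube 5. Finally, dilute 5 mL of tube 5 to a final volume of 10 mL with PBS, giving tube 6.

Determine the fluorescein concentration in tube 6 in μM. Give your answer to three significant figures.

Step 1: 1000 μL brought to 5000 μL → factor 5000/1000 = 5
Step 2: 100 μL brought to 200 μL → factor 200/100 = 2
Step 3: 5-fold → factor 5
Step 4: 500 μL + 500 μL = 1000 μL total → factor 1000/500 = 2
Step 5: 1000 μL brought to 20 mL → factor 20000/1000 = 20
Step 6: 5 mL brought to 10 mL → factor 10/5 = 2
Overall dilution factor = 5 × 2 × 5 × 2 × 20 × 2 = 4000
Final = 1.00 mM / 4000 = 0.0002500 mM = 0.250 μM

0.250 μM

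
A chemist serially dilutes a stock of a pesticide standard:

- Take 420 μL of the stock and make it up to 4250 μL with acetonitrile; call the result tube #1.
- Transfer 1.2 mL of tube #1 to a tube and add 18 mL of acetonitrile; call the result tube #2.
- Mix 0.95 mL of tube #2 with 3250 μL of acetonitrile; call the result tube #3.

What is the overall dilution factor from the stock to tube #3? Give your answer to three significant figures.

716

Step 1: 420 μL brought to 4250 μL → factor 4250/420 = 10.119
Step 2: 1.2 mL + 18 mL = 19.2 mL total → factor 19.2/1.2 = 16
Step 3: 0.95 mL + 3250 μL = 4.2 mL total → factor 4.2/0.95 = 4.4211
Overall dilution factor = 10.119 × 16 × 4.4211 = 715.79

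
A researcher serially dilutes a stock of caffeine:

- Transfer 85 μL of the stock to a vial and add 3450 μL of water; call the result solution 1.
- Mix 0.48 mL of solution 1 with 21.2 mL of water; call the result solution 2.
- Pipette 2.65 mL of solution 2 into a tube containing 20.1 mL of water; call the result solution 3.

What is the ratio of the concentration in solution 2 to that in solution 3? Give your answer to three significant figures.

Step 1: 85 μL + 3450 μL = 3535 μL total → factor 3535/85 = 41.588
Step 2: 0.48 mL + 21.2 mL = 21.68 mL total → factor 21.68/0.48 = 45.167
Step 3: 2.65 mL + 20.1 mL = 22.75 mL total → factor 22.75/2.65 = 8.5849
Dilution factor to solution 2 = 1878.4; to solution 3 = 16126
[solution 2]/[solution 3] = (factor to solution 3)/(factor to solution 2) = 16126/1878.4 = 8.58

8.58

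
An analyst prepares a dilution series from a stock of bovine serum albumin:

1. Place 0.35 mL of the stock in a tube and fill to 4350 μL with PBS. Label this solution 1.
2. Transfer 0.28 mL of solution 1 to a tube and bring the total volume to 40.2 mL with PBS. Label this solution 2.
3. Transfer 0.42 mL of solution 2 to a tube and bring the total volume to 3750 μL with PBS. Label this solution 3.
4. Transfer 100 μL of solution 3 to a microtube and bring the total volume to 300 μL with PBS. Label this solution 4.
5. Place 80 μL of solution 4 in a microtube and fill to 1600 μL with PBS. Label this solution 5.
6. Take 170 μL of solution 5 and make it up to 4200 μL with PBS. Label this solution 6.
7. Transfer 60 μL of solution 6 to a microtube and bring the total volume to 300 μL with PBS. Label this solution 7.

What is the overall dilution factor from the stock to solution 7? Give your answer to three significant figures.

1.18 × 10^8

Step 1: 0.35 mL brought to 4350 μL → factor 4.35/0.35 = 12.429
Step 2: 0.28 mL brought to 40.2 mL → factor 40.2/0.28 = 143.57
Step 3: 0.42 mL brought to 3750 μL → factor 3.75/0.42 = 8.9286
Step 4: 100 μL brought to 300 μL → factor 300/100 = 3
Step 5: 80 μL brought to 1600 μL → factor 1600/80 = 20
Step 6: 170 μL brought to 4200 μL → factor 4200/170 = 24.706
Step 7: 60 μL brought to 300 μL → factor 300/60 = 5
Overall dilution factor = 12.429 × 143.57 × 8.9286 × 3 × 20 × 24.706 × 5 = 1.1808 × 10^8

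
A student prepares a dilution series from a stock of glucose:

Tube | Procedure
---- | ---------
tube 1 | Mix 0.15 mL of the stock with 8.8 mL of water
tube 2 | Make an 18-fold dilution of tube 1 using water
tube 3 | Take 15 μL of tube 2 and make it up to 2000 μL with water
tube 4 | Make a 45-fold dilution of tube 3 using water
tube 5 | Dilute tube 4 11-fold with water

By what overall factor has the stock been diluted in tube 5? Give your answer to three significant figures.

Step 1: 0.15 mL + 8.8 mL = 8.95 mL total → factor 8.95/0.15 = 59.667
Step 2: 18-fold → factor 18
Step 3: 15 μL brought to 2000 μL → factor 2000/15 = 133.33
Step 4: 45-fold → factor 45
Step 5: 11-fold → factor 11
Overall dilution factor = 59.667 × 18 × 133.33 × 45 × 11 = 7.0884 × 10^7

7.09 × 10^7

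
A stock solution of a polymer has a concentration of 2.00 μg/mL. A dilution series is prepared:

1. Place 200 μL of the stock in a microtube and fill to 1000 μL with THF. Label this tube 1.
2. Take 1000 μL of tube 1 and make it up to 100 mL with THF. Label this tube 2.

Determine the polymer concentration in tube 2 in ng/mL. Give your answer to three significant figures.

Step 1: 200 μL brought to 1000 μL → factor 1000/200 = 5
Step 2: 1000 μL brought to 100 mL → factor 1 × 10^5/1000 = 100
Overall dilution factor = 5 × 100 = 500
Final = 2.00 μg/mL / 500 = 0.004000 μg/mL = 4.00 ng/mL

4.00 ng/mL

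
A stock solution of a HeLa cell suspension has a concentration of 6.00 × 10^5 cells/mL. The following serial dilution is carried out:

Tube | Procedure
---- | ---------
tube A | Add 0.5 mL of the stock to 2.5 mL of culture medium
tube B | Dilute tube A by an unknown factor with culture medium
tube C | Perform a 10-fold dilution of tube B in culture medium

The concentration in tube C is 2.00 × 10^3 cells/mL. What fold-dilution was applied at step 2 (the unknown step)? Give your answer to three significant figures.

5.00-fold

Step 1: 0.5 mL + 2.5 mL = 3 mL total → factor 3/0.5 = 6
Step 2: unknown factor x
Step 3: 10-fold → factor 10
Product of known-step factors = 60
Overall factor = 6.00 × 10^5 cells/mL / (2.00 × 10^3 cells/mL) = 300
x = 300 / 60 = 5.00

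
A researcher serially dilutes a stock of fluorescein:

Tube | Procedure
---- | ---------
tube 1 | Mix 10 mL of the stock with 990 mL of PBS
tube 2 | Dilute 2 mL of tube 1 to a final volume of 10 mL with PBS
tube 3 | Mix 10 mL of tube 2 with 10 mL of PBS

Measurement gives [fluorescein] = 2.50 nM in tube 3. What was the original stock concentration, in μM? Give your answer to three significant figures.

Step 1: 10 mL + 990 mL = 1000 mL total → factor 1000/10 = 100
Step 2: 2 mL brought to 10 mL → factor 10/2 = 5
Step 3: 10 mL + 10 mL = 20 mL total → factor 20/10 = 2
Overall dilution factor = 100 × 5 × 2 = 1000
Stock = 2.50 nM × 1000 = 2500 nM = 2.50 μM

2.50 μM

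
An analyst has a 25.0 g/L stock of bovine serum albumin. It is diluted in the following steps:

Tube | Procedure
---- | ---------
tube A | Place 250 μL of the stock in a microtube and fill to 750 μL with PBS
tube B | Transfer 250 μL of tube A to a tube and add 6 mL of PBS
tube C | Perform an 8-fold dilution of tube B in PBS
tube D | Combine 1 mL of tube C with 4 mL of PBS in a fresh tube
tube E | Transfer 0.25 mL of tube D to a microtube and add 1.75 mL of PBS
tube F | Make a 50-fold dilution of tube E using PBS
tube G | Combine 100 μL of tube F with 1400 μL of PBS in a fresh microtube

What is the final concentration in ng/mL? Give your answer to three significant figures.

1.39 ng/mL

Step 1: 250 μL brought to 750 μL → factor 750/250 = 3
Step 2: 250 μL + 6 mL = 6250 μL total → factor 6250/250 = 25
Step 3: 8-fold → factor 8
Step 4: 1 mL + 4 mL = 5 mL total → factor 5/1 = 5
Step 5: 0.25 mL + 1.75 mL = 2 mL total → factor 2/0.25 = 8
Step 6: 50-fold → factor 50
Step 7: 100 μL + 1400 μL = 1500 μL total → factor 1500/100 = 15
Overall dilution factor = 3 × 25 × 8 × 5 × 8 × 50 × 15 = 1.8 × 10^7
Final = 25.0 g/L / 1.8 × 10^7 = 1.389 × 10^-6 g/L = 1.39 ng/mL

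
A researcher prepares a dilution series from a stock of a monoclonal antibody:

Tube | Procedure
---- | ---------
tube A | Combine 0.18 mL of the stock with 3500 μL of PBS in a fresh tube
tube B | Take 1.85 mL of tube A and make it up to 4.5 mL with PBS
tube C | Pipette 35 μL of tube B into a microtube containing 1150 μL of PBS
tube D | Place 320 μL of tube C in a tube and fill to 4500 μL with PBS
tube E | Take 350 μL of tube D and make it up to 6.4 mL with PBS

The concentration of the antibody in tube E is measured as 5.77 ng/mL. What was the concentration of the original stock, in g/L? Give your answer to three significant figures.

2.50 g/L

Step 1: 0.18 mL + 3500 μL = 3.68 mL total → factor 3.68/0.18 = 20.444
Step 2: 1.85 mL brought to 4.5 mL → factor 4.5/1.85 = 2.4324
Step 3: 35 μL + 1150 μL = 1185 μL total → factor 1185/35 = 33.857
Step 4: 320 μL brought to 4500 μL → factor 4500/320 = 14.062
Step 5: 350 μL brought to 6.4 mL → factor 6400/350 = 18.286
Overall dilution factor = 20.444 × 2.4324 × 33.857 × 14.062 × 18.286 = 4.3295 × 10^5
Stock = 5.77 ng/mL × 4.3295 × 10^5 = 2.498 × 10^6 ng/mL = 2.50 g/L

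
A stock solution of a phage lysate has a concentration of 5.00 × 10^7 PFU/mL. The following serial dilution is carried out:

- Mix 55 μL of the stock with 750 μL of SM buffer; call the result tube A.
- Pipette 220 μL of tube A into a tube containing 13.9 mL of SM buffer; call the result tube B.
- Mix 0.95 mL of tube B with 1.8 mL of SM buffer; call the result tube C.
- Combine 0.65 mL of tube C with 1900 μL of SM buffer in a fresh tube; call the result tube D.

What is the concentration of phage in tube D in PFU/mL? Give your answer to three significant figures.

Step 1: 55 μL + 750 μL = 805 μL total → factor 805/55 = 14.636
Step 2: 220 μL + 13.9 mL = 14120 μL total → factor 14120/220 = 64.182
Step 3: 0.95 mL + 1.8 mL = 2.75 mL total → factor 2.75/0.95 = 2.8947
Step 4: 0.65 mL + 1900 μL = 2.55 mL total → factor 2.55/0.65 = 3.9231
Overall dilution factor = 14.636 × 64.182 × 2.8947 × 3.9231 = 10668
Final = 5.00 × 10^7 PFU/mL / 10668 = 4.69 × 10^3 PFU/mL

4.69 × 10^3 PFU/mL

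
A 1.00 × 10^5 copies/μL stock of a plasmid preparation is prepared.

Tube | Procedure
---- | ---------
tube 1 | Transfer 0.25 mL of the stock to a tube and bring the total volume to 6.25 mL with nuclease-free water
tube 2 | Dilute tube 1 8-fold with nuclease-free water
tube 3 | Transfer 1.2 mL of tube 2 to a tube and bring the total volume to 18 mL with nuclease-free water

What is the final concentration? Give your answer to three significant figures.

Step 1: 0.25 mL brought to 6.25 mL → factor 6.25/0.25 = 25
Step 2: 8-fold → factor 8
Step 3: 1.2 mL brought to 18 mL → factor 18/1.2 = 15
Overall dilution factor = 25 × 8 × 15 = 3000
Final = 1.00 × 10^5 copies/μL / 3000 = 33.3 copies/μL

33.3 copies/μL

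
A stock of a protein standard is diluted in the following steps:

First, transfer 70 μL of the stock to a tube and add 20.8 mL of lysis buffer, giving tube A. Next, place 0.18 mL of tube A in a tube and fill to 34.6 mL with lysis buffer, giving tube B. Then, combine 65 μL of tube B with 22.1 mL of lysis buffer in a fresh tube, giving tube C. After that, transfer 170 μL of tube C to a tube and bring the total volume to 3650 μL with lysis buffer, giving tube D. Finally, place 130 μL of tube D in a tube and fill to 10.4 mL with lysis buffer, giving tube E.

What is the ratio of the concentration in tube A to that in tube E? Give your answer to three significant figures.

1.13 × 10^8

Step 1: 70 μL + 20.8 mL = 20870 μL total → factor 20870/70 = 298.14
Step 2: 0.18 mL brought to 34.6 mL → factor 34.6/0.18 = 192.22
Step 3: 65 μL + 22.1 mL = 22165 μL total → factor 22165/65 = 341
Step 4: 170 μL brought to 3650 μL → factor 3650/170 = 21.471
Step 5: 130 μL brought to 10.4 mL → factor 10400/130 = 80
Dilution factor to tube A = 298.14; to tube E = 3.3567 × 10^10
[tube A]/[tube E] = (factor to tube E)/(factor to tube A) = 3.3567 × 10^10/298.14 = 1.13 × 10^8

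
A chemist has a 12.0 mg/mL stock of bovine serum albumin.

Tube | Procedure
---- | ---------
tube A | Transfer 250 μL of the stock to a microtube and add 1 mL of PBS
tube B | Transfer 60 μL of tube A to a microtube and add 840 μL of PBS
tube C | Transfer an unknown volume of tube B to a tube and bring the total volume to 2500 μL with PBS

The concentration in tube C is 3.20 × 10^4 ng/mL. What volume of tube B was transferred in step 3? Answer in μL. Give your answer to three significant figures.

500 μL

Step 1: 250 μL + 1 mL = 1250 μL total → factor 1250/250 = 5
Step 2: 60 μL + 840 μL = 900 μL total → factor 900/60 = 15
Step 3: v brought to 2500 μL → factor = 2500 μL/v
Product of known-step factors = 75
Overall factor = 12.0 mg/mL / (3.20 × 10^4 ng/mL) = 375
Step-3 factor = 375 / 75 = 5
v = 2500 μL / 5 = 500 μL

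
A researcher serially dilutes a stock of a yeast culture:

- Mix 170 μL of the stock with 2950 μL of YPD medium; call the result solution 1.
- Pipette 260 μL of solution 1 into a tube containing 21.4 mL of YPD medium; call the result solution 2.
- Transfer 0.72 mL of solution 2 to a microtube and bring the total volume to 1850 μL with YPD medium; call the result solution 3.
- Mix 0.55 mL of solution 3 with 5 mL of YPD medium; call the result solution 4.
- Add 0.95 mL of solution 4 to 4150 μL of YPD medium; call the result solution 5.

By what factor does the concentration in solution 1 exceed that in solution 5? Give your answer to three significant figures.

1.16 × 10^4

Step 1: 170 μL + 2950 μL = 3120 μL total → factor 3120/170 = 18.353
Step 2: 260 μL + 21.4 mL = 21660 μL total → factor 21660/260 = 83.308
Step 3: 0.72 mL brought to 1850 μL → factor 1.85/0.72 = 2.5694
Step 4: 0.55 mL + 5 mL = 5.55 mL total → factor 5.55/0.55 = 10.091
Step 5: 0.95 mL + 4150 μL = 5.1 mL total → factor 5.1/0.95 = 5.3684
Dilution factor to solution 1 = 18.353; to solution 5 = 2.1282 × 10^5
[solution 1]/[solution 5] = (factor to solution 5)/(factor to solution 1) = 2.1282 × 10^5/18.353 = 1.16 × 10^4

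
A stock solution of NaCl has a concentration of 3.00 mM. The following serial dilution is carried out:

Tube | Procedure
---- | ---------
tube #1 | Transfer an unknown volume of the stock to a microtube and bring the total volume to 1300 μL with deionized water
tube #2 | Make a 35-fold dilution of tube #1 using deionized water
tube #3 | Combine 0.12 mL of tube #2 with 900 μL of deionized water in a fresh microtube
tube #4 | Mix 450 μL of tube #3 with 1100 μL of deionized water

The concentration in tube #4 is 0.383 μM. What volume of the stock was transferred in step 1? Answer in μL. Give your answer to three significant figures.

Step 1: v brought to 1300 μL → factor = 1300 μL/v
Step 2: 35-fold → factor 35
Step 3: 0.12 mL + 900 μL = 1.02 mL total → factor 1.02/0.12 = 8.5
Step 4: 450 μL + 1100 μL = 1550 μL total → factor 1550/450 = 3.4444
Product of known-step factors = 1024.7
Overall factor = 3.00 mM / (0.383 μM) = 7832.9
Step-1 factor = 7832.9 / 1024.7 = 7.6439
v = 1300 μL / 7.6439 = 170 μL

170 μL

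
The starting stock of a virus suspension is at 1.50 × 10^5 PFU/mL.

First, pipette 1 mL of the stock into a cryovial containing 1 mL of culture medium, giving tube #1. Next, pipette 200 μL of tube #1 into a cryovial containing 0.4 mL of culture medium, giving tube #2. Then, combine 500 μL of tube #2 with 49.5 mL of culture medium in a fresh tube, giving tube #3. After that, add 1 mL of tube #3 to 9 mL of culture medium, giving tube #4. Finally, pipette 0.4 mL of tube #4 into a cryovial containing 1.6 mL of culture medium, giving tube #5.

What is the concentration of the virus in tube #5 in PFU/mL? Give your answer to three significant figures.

Step 1: 1 mL + 1 mL = 2 mL total → factor 2/1 = 2
Step 2: 200 μL + 0.4 mL = 600 μL total → factor 600/200 = 3
Step 3: 500 μL + 49.5 mL = 50000 μL total → factor 50000/500 = 100
Step 4: 1 mL + 9 mL = 10 mL total → factor 10/1 = 10
Step 5: 0.4 mL + 1.6 mL = 2 mL total → factor 2/0.4 = 5
Overall dilution factor = 2 × 3 × 100 × 10 × 5 = 30000
Final = 1.50 × 10^5 PFU/mL / 30000 = 5.00 PFU/mL

5.00 PFU/mL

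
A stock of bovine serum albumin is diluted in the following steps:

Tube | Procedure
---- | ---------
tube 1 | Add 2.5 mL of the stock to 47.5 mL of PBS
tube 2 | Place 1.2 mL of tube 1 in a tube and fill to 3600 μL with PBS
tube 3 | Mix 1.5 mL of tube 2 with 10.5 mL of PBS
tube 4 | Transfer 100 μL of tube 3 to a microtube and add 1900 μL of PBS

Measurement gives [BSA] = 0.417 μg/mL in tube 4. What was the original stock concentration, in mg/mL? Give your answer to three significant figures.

Step 1: 2.5 mL + 47.5 mL = 50 mL total → factor 50/2.5 = 20
Step 2: 1.2 mL brought to 3600 μL → factor 3.6/1.2 = 3
Step 3: 1.5 mL + 10.5 mL = 12 mL total → factor 12/1.5 = 8
Step 4: 100 μL + 1900 μL = 2000 μL total → factor 2000/100 = 20
Overall dilution factor = 20 × 3 × 8 × 20 = 9600
Stock = 0.417 μg/mL × 9600 = 4003 μg/mL = 4.00 mg/mL

4.00 mg/mL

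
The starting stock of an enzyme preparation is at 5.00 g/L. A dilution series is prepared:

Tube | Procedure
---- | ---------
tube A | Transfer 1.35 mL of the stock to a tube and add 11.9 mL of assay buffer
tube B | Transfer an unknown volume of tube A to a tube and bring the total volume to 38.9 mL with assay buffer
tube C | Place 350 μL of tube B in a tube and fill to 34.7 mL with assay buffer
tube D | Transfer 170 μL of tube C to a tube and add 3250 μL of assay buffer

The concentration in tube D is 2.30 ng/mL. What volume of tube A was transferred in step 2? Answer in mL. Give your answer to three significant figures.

Step 1: 1.35 mL + 11.9 mL = 13.25 mL total → factor 13.25/1.35 = 9.8148
Step 2: v brought to 38.9 mL → factor = 38.9 mL/v
Step 3: 350 μL brought to 34.7 mL → factor 34700/350 = 99.143
Step 4: 170 μL + 3250 μL = 3420 μL total → factor 3420/170 = 20.118
Product of known-step factors = 19576
Overall factor = 5.00 g/L / (2.30 ng/mL) = 2.1739 × 10^6
Step-2 factor = 2.1739 × 10^6 / 19576 = 111.05
v = 38.9 mL / 111.05 = 0.350 mL

0.350 mL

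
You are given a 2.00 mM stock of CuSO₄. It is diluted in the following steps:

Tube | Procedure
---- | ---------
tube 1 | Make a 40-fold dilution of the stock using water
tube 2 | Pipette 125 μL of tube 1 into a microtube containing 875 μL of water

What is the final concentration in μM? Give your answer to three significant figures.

6.25 μM

Step 1: 40-fold → factor 40
Step 2: 125 μL + 875 μL = 1000 μL total → factor 1000/125 = 8
Overall dilution factor = 40 × 8 = 320
Final = 2.00 mM / 320 = 0.006250 mM = 6.25 μM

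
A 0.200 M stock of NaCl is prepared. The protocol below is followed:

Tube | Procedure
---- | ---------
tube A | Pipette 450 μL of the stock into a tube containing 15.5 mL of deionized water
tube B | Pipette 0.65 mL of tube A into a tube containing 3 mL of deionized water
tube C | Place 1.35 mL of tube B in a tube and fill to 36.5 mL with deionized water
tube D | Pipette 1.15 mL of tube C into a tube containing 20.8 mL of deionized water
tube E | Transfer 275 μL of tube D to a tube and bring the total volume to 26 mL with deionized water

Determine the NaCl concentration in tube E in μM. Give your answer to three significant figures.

0.0206 μM

Step 1: 450 μL + 15.5 mL = 15950 μL total → factor 15950/450 = 35.444
Step 2: 0.65 mL + 3 mL = 3.65 mL total → factor 3.65/0.65 = 5.6154
Step 3: 1.35 mL brought to 36.5 mL → factor 36.5/1.35 = 27.037
Step 4: 1.15 mL + 20.8 mL = 21.95 mL total → factor 21.95/1.15 = 19.087
Step 5: 275 μL brought to 26 mL → factor 26000/275 = 94.545
Overall dilution factor = 35.444 × 5.6154 × 27.037 × 19.087 × 94.545 = 9.711 × 10^6
Final = 0.200 M / 9.711 × 10^6 = 2.060 × 10^-8 M = 0.0206 μM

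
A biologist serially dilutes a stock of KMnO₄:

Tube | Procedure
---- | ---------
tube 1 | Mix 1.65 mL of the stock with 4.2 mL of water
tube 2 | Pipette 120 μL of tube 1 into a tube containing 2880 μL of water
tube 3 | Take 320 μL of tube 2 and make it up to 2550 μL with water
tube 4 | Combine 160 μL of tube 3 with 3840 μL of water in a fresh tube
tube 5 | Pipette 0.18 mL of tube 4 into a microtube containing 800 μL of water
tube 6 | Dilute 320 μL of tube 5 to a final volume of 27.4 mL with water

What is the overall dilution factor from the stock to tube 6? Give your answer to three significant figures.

Step 1: 1.65 mL + 4.2 mL = 5.85 mL total → factor 5.85/1.65 = 3.5455
Step 2: 120 μL + 2880 μL = 3000 μL total → factor 3000/120 = 25
Step 3: 320 μL brought to 2550 μL → factor 2550/320 = 7.9688
Step 4: 160 μL + 3840 μL = 4000 μL total → factor 4000/160 = 25
Step 5: 0.18 mL + 800 μL = 0.98 mL total → factor 0.98/0.18 = 5.4444
Step 6: 320 μL brought to 27.4 mL → factor 27400/320 = 85.625
Overall dilution factor = 3.5455 × 25 × 7.9688 × 25 × 5.4444 × 85.625 = 8.2318 × 10^6

8.23 × 10^6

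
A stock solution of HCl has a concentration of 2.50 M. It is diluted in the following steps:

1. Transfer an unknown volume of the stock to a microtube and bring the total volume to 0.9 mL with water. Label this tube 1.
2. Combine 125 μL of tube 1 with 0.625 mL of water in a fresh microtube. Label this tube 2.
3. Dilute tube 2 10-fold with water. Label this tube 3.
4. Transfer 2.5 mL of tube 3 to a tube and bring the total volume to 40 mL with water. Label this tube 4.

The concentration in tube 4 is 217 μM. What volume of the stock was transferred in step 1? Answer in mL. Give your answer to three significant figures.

0.0750 mL

Step 1: v brought to 0.9 mL → factor = 0.9 mL/v
Step 2: 125 μL + 0.625 mL = 750 μL total → factor 750/125 = 6
Step 3: 10-fold → factor 10
Step 4: 2.5 mL brought to 40 mL → factor 40/2.5 = 16
Product of known-step factors = 960
Overall factor = 2.50 M / (217 μM) = 11521
Step-1 factor = 11521 / 960 = 12.001
v = 0.9 mL / 12.001 = 0.0750 mL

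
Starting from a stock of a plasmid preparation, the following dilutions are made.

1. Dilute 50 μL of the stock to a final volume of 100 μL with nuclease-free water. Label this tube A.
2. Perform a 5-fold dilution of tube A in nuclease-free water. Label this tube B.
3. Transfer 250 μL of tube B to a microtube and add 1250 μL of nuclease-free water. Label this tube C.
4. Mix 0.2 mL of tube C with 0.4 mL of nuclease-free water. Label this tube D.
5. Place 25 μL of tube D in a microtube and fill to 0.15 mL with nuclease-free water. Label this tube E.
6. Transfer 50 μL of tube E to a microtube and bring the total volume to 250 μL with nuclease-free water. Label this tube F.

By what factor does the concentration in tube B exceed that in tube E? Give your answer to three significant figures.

Step 1: 50 μL brought to 100 μL → factor 100/50 = 2
Step 2: 5-fold → factor 5
Step 3: 250 μL + 1250 μL = 1500 μL total → factor 1500/250 = 6
Step 4: 0.2 mL + 0.4 mL = 0.6 mL total → factor 0.6/0.2 = 3
Step 5: 25 μL brought to 0.15 mL → factor 150/25 = 6
Dilution factor to tube B = 10; to tube E = 1080
[tube B]/[tube E] = (factor to tube E)/(factor to tube B) = 1080/10 = 108

108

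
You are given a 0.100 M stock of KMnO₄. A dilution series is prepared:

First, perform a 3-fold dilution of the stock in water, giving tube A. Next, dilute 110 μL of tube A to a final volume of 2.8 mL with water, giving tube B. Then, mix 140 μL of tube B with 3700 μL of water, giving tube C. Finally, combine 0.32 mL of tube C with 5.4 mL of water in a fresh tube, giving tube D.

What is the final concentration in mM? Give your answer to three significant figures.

0.00267 mM

Step 1: 3-fold → factor 3
Step 2: 110 μL brought to 2.8 mL → factor 2800/110 = 25.455
Step 3: 140 μL + 3700 μL = 3840 μL total → factor 3840/140 = 27.429
Step 4: 0.32 mL + 5.4 mL = 5.72 mL total → factor 5.72/0.32 = 17.875
Overall dilution factor = 3 × 25.455 × 27.429 × 17.875 = 37440
Final = 0.100 M / 37440 = 2.671 × 10^-6 M = 0.00267 mM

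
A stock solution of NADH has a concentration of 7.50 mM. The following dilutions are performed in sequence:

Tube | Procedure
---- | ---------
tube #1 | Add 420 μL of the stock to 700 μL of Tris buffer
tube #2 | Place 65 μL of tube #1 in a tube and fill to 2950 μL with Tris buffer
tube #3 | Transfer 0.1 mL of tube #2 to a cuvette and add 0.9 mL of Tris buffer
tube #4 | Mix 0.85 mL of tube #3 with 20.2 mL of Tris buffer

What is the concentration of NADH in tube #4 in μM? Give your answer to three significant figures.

Step 1: 420 μL + 700 μL = 1120 μL total → factor 1120/420 = 2.6667
Step 2: 65 μL brought to 2950 μL → factor 2950/65 = 45.385
Step 3: 0.1 mL + 0.9 mL = 1 mL total → factor 1/0.1 = 10
Step 4: 0.85 mL + 20.2 mL = 21.05 mL total → factor 21.05/0.85 = 24.765
Overall dilution factor = 2.6667 × 45.385 × 10 × 24.765 = 29972
Final = 7.50 mM / 29972 = 0.0002502 mM = 0.250 μM

0.250 μM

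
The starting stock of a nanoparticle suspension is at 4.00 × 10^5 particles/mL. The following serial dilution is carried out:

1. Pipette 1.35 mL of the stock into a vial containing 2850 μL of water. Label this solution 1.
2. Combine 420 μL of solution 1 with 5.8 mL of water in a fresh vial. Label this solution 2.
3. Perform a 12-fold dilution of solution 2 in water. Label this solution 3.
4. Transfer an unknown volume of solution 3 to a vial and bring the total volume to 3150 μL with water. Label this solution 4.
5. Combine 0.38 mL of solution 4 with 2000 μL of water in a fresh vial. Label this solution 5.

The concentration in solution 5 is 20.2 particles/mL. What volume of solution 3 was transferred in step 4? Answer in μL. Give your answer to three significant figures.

Step 1: 1.35 mL + 2850 μL = 4.2 mL total → factor 4.2/1.35 = 3.1111
Step 2: 420 μL + 5.8 mL = 6220 μL total → factor 6220/420 = 14.81
Step 3: 12-fold → factor 12
Step 4: v brought to 3150 μL → factor = 3150 μL/v
Step 5: 0.38 mL + 2000 μL = 2.38 mL total → factor 2.38/0.38 = 6.2632
Product of known-step factors = 3462.8
Overall factor = 4.00 × 10^5 particles/mL / (20.2 particles/mL) = 19802
Step-4 factor = 19802 / 3462.8 = 5.7184
v = 3150 μL / 5.7184 = 551 μL

551 μL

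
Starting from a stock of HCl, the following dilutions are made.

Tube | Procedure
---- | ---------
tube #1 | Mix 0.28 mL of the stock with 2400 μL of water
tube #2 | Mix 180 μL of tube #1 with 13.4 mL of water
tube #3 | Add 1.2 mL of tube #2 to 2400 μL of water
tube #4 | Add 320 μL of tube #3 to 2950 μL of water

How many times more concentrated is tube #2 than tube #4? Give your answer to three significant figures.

Step 1: 0.28 mL + 2400 μL = 2.68 mL total → factor 2.68/0.28 = 9.5714
Step 2: 180 μL + 13.4 mL = 13580 μL total → factor 13580/180 = 75.444
Step 3: 1.2 mL + 2400 μL = 3.6 mL total → factor 3.6/1.2 = 3
Step 4: 320 μL + 2950 μL = 3270 μL total → factor 3270/320 = 10.219
Dilution factor to tube #2 = 722.11; to tube #4 = 22137
[tube #2]/[tube #4] = (factor to tube #4)/(factor to tube #2) = 22137/722.11 = 30.7

30.7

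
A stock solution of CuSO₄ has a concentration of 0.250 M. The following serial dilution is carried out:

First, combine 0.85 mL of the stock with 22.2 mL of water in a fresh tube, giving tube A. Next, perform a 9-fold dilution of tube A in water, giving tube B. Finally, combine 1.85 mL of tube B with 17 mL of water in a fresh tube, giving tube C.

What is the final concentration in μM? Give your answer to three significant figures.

Step 1: 0.85 mL + 22.2 mL = 23.05 mL total → factor 23.05/0.85 = 27.118
Step 2: 9-fold → factor 9
Step 3: 1.85 mL + 17 mL = 18.85 mL total → factor 18.85/1.85 = 10.189
Overall dilution factor = 27.118 × 9 × 10.189 = 2486.8
Final = 0.250 M / 2486.8 = 0.0001005 M = 101 μM

101 μM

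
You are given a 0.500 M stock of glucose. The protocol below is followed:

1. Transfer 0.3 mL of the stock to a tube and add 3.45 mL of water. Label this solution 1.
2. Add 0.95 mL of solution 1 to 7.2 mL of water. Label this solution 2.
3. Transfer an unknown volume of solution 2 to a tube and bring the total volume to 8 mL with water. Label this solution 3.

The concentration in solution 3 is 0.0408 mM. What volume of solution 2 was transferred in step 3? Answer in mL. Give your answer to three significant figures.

0.0700 mL

Step 1: 0.3 mL + 3.45 mL = 3.75 mL total → factor 3.75/0.3 = 12.5
Step 2: 0.95 mL + 7.2 mL = 8.15 mL total → factor 8.15/0.95 = 8.5789
Step 3: v brought to 8 mL → factor = 8 mL/v
Product of known-step factors = 107.24
Overall factor = 0.500 M / (0.0408 mM) = 12255
Step-3 factor = 12255 / 107.24 = 114.28
v = 8 mL / 114.28 = 0.0700 mL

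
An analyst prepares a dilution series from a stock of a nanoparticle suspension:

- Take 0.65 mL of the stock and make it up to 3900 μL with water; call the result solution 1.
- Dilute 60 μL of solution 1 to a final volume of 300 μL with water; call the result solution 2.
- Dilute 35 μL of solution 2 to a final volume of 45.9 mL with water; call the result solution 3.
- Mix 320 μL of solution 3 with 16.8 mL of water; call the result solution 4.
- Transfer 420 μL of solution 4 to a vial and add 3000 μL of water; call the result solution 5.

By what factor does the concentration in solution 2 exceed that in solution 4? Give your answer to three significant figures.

Step 1: 0.65 mL brought to 3900 μL → factor 3.9/0.65 = 6
Step 2: 60 μL brought to 300 μL → factor 300/60 = 5
Step 3: 35 μL brought to 45.9 mL → factor 45900/35 = 1311.4
Step 4: 320 μL + 16.8 mL = 17120 μL total → factor 17120/320 = 53.5
Dilution factor to solution 2 = 30; to solution 4 = 2.1048 × 10^6
[solution 2]/[solution 4] = (factor to solution 4)/(factor to solution 2) = 2.1048 × 10^6/30 = 7.02 × 10^4

7.02 × 10^4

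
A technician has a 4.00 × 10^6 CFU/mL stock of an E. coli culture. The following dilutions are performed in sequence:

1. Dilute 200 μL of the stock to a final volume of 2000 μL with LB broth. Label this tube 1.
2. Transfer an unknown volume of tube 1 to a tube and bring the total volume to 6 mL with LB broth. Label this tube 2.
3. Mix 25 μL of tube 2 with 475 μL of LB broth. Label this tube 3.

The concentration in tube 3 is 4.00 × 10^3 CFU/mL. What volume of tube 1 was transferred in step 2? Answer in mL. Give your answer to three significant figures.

Step 1: 200 μL brought to 2000 μL → factor 2000/200 = 10
Step 2: v brought to 6 mL → factor = 6 mL/v
Step 3: 25 μL + 475 μL = 500 μL total → factor 500/25 = 20
Product of known-step factors = 200
Overall factor = 4.00 × 10^6 CFU/mL / (4.00 × 10^3 CFU/mL) = 1000
Step-2 factor = 1000 / 200 = 5
v = 6 mL / 5 = 1.20 mL

1.20 mL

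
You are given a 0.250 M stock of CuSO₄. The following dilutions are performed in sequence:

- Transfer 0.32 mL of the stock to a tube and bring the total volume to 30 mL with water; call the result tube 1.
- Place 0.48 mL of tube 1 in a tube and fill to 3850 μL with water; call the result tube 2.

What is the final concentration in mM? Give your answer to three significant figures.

0.332 mM

Step 1: 0.32 mL brought to 30 mL → factor 30/0.32 = 93.75
Step 2: 0.48 mL brought to 3850 μL → factor 3.85/0.48 = 8.0208
Overall dilution factor = 93.75 × 8.0208 = 751.95
Final = 0.250 M / 751.95 = 0.0003325 M = 0.332 mM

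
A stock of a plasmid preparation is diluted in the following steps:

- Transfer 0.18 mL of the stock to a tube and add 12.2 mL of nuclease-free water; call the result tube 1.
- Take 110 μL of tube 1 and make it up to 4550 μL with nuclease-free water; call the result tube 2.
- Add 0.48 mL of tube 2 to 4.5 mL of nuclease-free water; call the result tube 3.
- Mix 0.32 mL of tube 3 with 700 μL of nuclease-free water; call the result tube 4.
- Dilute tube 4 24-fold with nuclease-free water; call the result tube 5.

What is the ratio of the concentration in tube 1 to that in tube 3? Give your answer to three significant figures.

429

Step 1: 0.18 mL + 12.2 mL = 12.38 mL total → factor 12.38/0.18 = 68.778
Step 2: 110 μL brought to 4550 μL → factor 4550/110 = 41.364
Step 3: 0.48 mL + 4.5 mL = 4.98 mL total → factor 4.98/0.48 = 10.375
Dilution factor to tube 1 = 68.778; to tube 3 = 29516
[tube 1]/[tube 3] = (factor to tube 3)/(factor to tube 1) = 29516/68.778 = 429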